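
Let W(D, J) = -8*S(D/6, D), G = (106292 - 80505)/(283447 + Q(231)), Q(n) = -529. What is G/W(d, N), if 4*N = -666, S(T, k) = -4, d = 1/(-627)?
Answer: 25787/9053376 ≈ 0.0028483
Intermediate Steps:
d = -1/627 ≈ -0.0015949
G = 25787/282918 (G = (106292 - 80505)/(283447 - 529) = 25787/282918 ≈ 0.091147)
N = -333/2 (N = (¼)*(-666) = -333/2 ≈ -166.50)
W(D, J) = 32 (W(D, J) = -8*(-4) = 32)
G/W(d, N) = (25787/282918)/32 = (25787/282918)*(1/32) = 25787/9053376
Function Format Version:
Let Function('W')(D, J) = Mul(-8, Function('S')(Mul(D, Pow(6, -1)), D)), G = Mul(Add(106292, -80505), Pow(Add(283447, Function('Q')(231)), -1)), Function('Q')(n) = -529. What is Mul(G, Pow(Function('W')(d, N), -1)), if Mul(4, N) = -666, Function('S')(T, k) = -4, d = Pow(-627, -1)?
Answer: Rational(25787, 9053376) ≈ 0.0028483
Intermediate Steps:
d = Rational(-1, 627) ≈ -0.0015949
G = Rational(25787, 282918) (G = Mul(Add(106292, -80505), Pow(Add(283447, -529), -1)) = Mul(25787, Pow(282918, -1)) = Mul(25787, Rational(1, 282918)) = Rational(25787, 282918) ≈ 0.091147)
N = Rational(-333, 2) (N = Mul(Rational(1, 4), -666) = Rational(-333, 2) ≈ -166.50)
Function('W')(D, J) = 32 (Function('W')(D, J) = Mul(-8, -4) = 32)
Mul(G, Pow(Function('W')(d, N), -1)) = Mul(Rational(25787, 282918), Pow(32, -1)) = Mul(Rational(25787, 282918), Rational(1, 32)) = Rational(25787, 9053376)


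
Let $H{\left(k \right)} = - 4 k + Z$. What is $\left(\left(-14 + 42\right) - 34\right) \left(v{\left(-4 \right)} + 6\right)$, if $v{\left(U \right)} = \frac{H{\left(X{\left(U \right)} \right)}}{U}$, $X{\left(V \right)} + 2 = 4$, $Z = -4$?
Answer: $-54$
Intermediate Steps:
$X{\left(V \right)} = 2$ ($X{\left(V \right)} = -2 + 4 = 2$)
$H{\left(k \right)} = -4 - 4 k$ ($H{\left(k \right)} = - 4 k - 4 = -4 - 4 k$)
$v{\left(U \right)} = - \frac{12}{U}$ ($v{\left(U \right)} = \frac{-4 - 8}{U} = - \frac{12}{U}$)
$\left(\left(-14 + 42\right) - 34\right) \left(v{\left(-4 \right)} + 6\right) = \left(\left(-14 + 42\right) - 34\right) \left(- \frac{12}{-4} + 6\right) = \left(28 - 34\right) \left(\left(-12\right) \left(- \frac{1}{4}\right) + 6\right) = - 6 \left(3 + 6\right) = \left(-6\right) 9 = -54$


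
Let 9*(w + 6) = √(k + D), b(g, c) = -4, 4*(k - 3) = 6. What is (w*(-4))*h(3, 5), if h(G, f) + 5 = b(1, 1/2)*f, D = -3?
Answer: -600 + 50*√6/9 ≈ -586.39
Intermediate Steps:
k = 9/2 (k = 3 + (¼)*6 = 3 + 3/2 = 9/2 ≈ 4.5000)
h(G, f) = -5 - 4*f
w = -6 + √6/18 (w = -6 + √(9/2 - 3)/9 = -6 + √(3/2)/9 = -6 + (√6/2)/9 = -6 + √6/18 ≈ -5.8639)
(w*(-4))*h(3, 5) = ((-6 + √6/18)*(-4))*(-5 - 4*5) = (24 - 2*√6/9)*(-5 - 20) = (24 - 2*√6/9)*(-25) = -600 + 50*√6/9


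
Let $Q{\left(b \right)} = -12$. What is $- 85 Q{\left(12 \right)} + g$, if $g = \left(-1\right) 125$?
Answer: $895$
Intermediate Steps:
$g = -125$
$- 85 Q{\left(12 \right)} + g = \left(-85\right) \left(-12\right) - 125 = 1020 - 125 = 895$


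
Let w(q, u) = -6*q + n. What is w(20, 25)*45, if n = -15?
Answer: -6075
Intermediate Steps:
w(q, u) = -15 - 6*q (w(q, u) = -6*q - 15 = -15 - 6*q)
w(20, 25)*45 = (-15 - 6*20)*45 = (-15 - 120)*45 = -135*45 = -6075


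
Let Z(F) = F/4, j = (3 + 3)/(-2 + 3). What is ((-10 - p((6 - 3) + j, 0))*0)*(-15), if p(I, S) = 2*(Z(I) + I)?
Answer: 0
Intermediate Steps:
j = 6 (j = 6/1 = 6*1 = 6)
Z(F) = F/4 (Z(F) = F*(¼) = F/4)
p(I, S) = 5*I/2 (p(I, S) = 2*(I/4 + I) = 2*(5*I/4) = 5*I/2)
((-10 - p((6 - 3) + j, 0))*0)*(-15) = ((-10 - 5*((6 - 3) + 6)/2)*0)*(-15) = ((-10 - 5*(3 + 6)/2)*0)*(-15) = ((-10 - 5*9/2)*0)*(-15) = ((-10 - 1*45/2)*0)*(-15) = ((-10 - 45/2)*0)*(-15) = -65/2*0*(-15) = 0*(-15) = 0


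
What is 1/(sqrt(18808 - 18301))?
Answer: sqrt(3)/39 ≈ 0.044412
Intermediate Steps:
1/(sqrt(18808 - 18301)) = 1/(sqrt(507)) = 1/(13*sqrt(3)) = sqrt(3)/39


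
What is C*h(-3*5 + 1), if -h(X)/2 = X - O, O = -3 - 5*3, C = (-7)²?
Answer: -392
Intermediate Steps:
C = 49
O = -18 (O = -3 - 15 = -18)
h(X) = -36 - 2*X (h(X) = -2*(X - 1*(-18)) = -2*(X + 18) = -2*(18 + X) = -36 - 2*X)
C*h(-3*5 + 1) = 49*(-36 - 2*(-3*5 + 1)) = 49*(-36 - 2*(-15 + 1)) = 49*(-36 - 2*(-14)) = 49*(-36 + 28) = 49*(-8) = -392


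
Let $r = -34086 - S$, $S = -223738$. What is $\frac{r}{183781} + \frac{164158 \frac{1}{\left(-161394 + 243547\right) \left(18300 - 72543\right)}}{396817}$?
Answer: $\frac{335362751816741424038}{324981027867763413783} \approx 1.0319$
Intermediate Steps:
$r = 189652$ ($r = -34086 - -223738 = -34086 + 223738 = 189652$)
$\frac{r}{183781} + \frac{164158 \frac{1}{\left(-161394 + 243547\right) \left(18300 - 72543\right)}}{396817} = \frac{189652}{183781} + \frac{164158 \frac{1}{\left(-161394 + 243547\right) \left(18300 - 72543\right)}}{396817} = 189652 \cdot \frac{1}{183781} + \frac{164158}{82153 \left(-54243\right)} \frac{1}{396817} = \frac{189652}{183781} + \frac{164158}{-4456225179} \cdot \frac{1}{396817} = \frac{189652}{183781} + 164158 \left(- \frac{1}{4456225179}\right) \frac{1}{396817} = \frac{189652}{183781} - \frac{164158}{1768305906855243} = \frac{335362751816741424038}{324981027867763413783}$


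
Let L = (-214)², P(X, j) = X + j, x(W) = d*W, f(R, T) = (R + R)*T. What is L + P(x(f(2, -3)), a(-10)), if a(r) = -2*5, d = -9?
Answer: 45894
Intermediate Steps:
f(R, T) = 2*R*T (f(R, T) = (2*R)*T = 2*R*T)
a(r) = -10
x(W) = -9*W
L = 45796
L + P(x(f(2, -3)), a(-10)) = 45796 + (-18*2*(-3) - 10) = 45796 + (-9*(-12) - 10) = 45796 + (108 - 10) = 45796 + 98 = 45894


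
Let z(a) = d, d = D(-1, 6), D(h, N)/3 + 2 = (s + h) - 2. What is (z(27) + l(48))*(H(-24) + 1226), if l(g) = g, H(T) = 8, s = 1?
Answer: 44424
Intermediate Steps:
D(h, N) = -9 + 3*h (D(h, N) = -6 + 3*((1 + h) - 2) = -6 + 3*(-1 + h) = -6 + (-3 + 3*h) = -9 + 3*h)
d = -12 (d = -9 + 3*(-1) = -9 - 3 = -12)
z(a) = -12
(z(27) + l(48))*(H(-24) + 1226) = (-12 + 48)*(8 + 1226) = 36*1234 = 44424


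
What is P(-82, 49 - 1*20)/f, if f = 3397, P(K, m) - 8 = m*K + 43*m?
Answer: -1123/3397 ≈ -0.33059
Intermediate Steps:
P(K, m) = 8 + 43*m + K*m (P(K, m) = 8 + (m*K + 43*m) = 8 + (K*m + 43*m) = 8 + (43*m + K*m) = 8 + 43*m + K*m)
P(-82, 49 - 1*20)/f = (8 + 43*(49 - 1*20) - 82*(49 - 1*20))/3397 = (8 + 43*(49 - 20) - 82*(49 - 20))*(1/3397) = (8 + 43*29 - 82*29)*(1/3397) = (8 + 1247 - 2378)*(1/3397) = -1123*1/3397 = -1123/3397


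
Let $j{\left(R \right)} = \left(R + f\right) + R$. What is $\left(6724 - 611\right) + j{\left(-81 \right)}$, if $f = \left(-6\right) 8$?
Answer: $5903$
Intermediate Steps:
$f = -48$
$j{\left(R \right)} = -48 + 2 R$ ($j{\left(R \right)} = \left(R - 48\right) + R = \left(-48 + R\right) + R = -48 + 2 R$)
$\left(6724 - 611\right) + j{\left(-81 \right)} = \left(6724 - 611\right) + \left(-48 + 2 \left(-81\right)\right) = 6113 - 210 = 5903$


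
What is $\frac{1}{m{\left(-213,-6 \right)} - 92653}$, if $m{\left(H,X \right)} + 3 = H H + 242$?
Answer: $- \frac{1}{47045} \approx -2.1256 \cdot 10^{-5}$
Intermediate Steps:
$m{\left(H,X \right)} = 239 + H^{2}$ ($m{\left(H,X \right)} = -3 + \left(H H + 242\right) = -3 + \left(H^{2} + 242\right) = -3 + \left(242 + H^{2}\right) = 239 + H^{2}$)
$\frac{1}{m{\left(-213,-6 \right)} - 92653} = \frac{1}{\left(239 + \left(-213\right)^{2}\right) - 92653} = \frac{1}{\left(239 + 45369\right) - 92653} = \frac{1}{45608 - 92653} = \frac{1}{-47045} = - \frac{1}{47045}$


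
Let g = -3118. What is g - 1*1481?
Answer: -4599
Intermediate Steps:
g - 1*1481 = -3118 - 1*1481 = -3118 - 1481 = -4599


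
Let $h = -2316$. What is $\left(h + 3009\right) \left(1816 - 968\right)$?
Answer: $587664$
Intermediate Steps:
$\left(h + 3009\right) \left(1816 - 968\right) = \left(-2316 + 3009\right) \left(1816 - 968\right) = 693 \cdot 848 = 587664$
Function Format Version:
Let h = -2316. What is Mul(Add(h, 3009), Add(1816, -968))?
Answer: 587664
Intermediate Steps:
Mul(Add(h, 3009), Add(1816, -968)) = Mul(Add(-2316, 3009), Add(1816, -968)) = Mul(693, 848) = 587664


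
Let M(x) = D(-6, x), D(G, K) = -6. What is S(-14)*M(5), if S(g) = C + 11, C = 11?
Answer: -132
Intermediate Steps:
M(x) = -6
S(g) = 22 (S(g) = 11 + 11 = 22)
S(-14)*M(5) = 22*(-6) = -132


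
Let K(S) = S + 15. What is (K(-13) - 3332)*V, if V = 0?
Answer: 0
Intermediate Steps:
K(S) = 15 + S
(K(-13) - 3332)*V = ((15 - 13) - 3332)*0 = (2 - 3332)*0 = -3330*0 = 0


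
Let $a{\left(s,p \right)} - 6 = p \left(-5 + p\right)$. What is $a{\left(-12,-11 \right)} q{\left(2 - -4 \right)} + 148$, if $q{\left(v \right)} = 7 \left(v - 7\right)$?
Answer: $-1126$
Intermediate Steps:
$a{\left(s,p \right)} = 6 + p \left(-5 + p\right)$
$q{\left(v \right)} = -49 + 7 v$ ($q{\left(v \right)} = 7 \left(-7 + v\right) = -49 + 7 v$)
$a{\left(-12,-11 \right)} q{\left(2 - -4 \right)} + 148 = \left(6 + \left(-11\right)^{2} - -55\right) \left(-49 + 7 \left(2 - -4\right)\right) + 148 = \left(6 + 121 + 55\right) \left(-49 + 7 \left(2 + 4\right)\right) + 148 = 182 \left(-49 + 7 \cdot 6\right) + 148 = 182 \left(-49 + 42\right) + 148 = 182 \left(-7\right) + 148 = -1274 + 148 = -1126$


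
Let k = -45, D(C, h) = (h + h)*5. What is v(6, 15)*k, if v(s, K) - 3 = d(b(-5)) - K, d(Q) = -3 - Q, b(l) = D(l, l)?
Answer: -1575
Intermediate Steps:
D(C, h) = 10*h (D(C, h) = (2*h)*5 = 10*h)
b(l) = 10*l
v(s, K) = 50 - K (v(s, K) = 3 + ((-3 - 10*(-5)) - K) = 3 + ((-3 - 1*(-50)) - K) = 3 + ((-3 + 50) - K) = 3 + (47 - K) = 50 - K)
v(6, 15)*k = (50 - 1*15)*(-45) = (50 - 15)*(-45) = 35*(-45) = -1575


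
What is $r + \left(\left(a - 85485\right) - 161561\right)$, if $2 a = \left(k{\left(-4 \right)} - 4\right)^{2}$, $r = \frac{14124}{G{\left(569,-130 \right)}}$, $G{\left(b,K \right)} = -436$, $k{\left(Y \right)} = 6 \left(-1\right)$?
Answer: $- \frac{26926095}{109} \approx -2.4703 \cdot 10^{5}$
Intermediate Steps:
$k{\left(Y \right)} = -6$
$r = - \frac{3531}{109}$ ($r = \frac{14124}{-436} = 14124 \left(- \frac{1}{436}\right) = - \frac{3531}{109} \approx -32.394$)
$a = 50$ ($a = \frac{\left(-6 - 4\right)^{2}}{2} = \frac{\left(-10\right)^{2}}{2} = \frac{1}{2} \cdot 100 = 50$)
$r + \left(\left(a - 85485\right) - 161561\right) = - \frac{3531}{109} + \left(\left(50 - 85485\right) - 161561\right) = - \frac{3531}{109} - 246996 = - \frac{26926095}{109}$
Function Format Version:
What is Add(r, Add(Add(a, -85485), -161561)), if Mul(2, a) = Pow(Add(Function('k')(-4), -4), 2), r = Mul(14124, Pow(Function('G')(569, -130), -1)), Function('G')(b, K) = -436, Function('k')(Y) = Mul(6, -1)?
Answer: Rational(-26926095, 109) ≈ -2.4703e+5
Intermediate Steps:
Function('k')(Y) = -6
r = Rational(-3531, 109) (r = Mul(14124, Pow(-436, -1)) = Mul(14124, Rational(-1, 436)) = Rational(-3531, 109) ≈ -32.394)
a = 50 (a = Mul(Rational(1, 2), Pow(Add(-6, -4), 2)) = Mul(Rational(1, 2), Pow(-10, 2)) = Mul(Rational(1, 2), 100) = 50)
Add(r, Add(Add(a, -85485), -161561)) = Add(Rational(-3531, 109), Add(Add(50, -85485), -161561)) = Add(Rational(-3531, 109), Add(-85435, -161561)) = Add(Rational(-3531, 109), -246996) = Rational(-26926095, 109)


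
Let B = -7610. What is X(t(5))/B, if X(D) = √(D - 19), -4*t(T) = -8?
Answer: -I*√17/7610 ≈ -0.0005418*I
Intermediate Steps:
t(T) = 2 (t(T) = -¼*(-8) = 2)
X(D) = √(-19 + D)
X(t(5))/B = √(-19 + 2)/(-7610) = √(-17)*(-1/7610) = (I*√17)*(-1/7610) = -I*√17/7610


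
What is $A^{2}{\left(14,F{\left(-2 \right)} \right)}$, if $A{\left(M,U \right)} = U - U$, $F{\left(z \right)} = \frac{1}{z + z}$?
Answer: $0$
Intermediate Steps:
$F{\left(z \right)} = \frac{1}{2 z}$
$A{\left(M,U \right)} = 0$
$A^{2}{\left(14,F{\left(-2 \right)} \right)} = 0^{2} = 0$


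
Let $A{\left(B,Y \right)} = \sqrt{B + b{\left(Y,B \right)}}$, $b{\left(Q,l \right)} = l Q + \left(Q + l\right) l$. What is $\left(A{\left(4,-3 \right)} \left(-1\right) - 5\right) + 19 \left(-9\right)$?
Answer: $-176 - 2 i \approx -176.0 - 2.0 i$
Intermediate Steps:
$b{\left(Q,l \right)} = Q l + l \left(Q + l\right)$
$A{\left(B,Y \right)} = \sqrt{B + B \left(B + 2 Y\right)}$
$\left(A{\left(4,-3 \right)} \left(-1\right) - 5\right) + 19 \left(-9\right) = \left(\sqrt{4 \left(1 + 4 + 2 \left(-3\right)\right)} \left(-1\right) - 5\right) + 19 \left(-9\right) = \left(\sqrt{4 \left(1 + 4 - 6\right)} \left(-1\right) - 5\right) - 171 = \left(\sqrt{4 \left(-1\right)} \left(-1\right) - 5\right) - 171 = \left(\sqrt{-4} \left(-1\right) - 5\right) - 171 = \left(2 i \left(-1\right) - 5\right) - 171 = \left(- 2 i - 5\right) - 171 = \left(-5 - 2 i\right) - 171 = -176 - 2 i$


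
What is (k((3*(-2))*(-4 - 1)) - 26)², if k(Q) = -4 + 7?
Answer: 529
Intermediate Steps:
k(Q) = 3
(k((3*(-2))*(-4 - 1)) - 26)² = (3 - 26)² = (-23)² = 529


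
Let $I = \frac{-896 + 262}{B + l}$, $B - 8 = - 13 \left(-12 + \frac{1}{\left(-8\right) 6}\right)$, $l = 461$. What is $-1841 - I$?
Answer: $- \frac{55223501}{30013} \approx -1840.0$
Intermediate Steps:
$B = \frac{7885}{48}$ ($B = 8 - 13 \left(-12 + \frac{1}{\left(-8\right) 6}\right) = 8 - 13 \left(-12 + \frac{1}{-48}\right) = 8 - 13 \left(-12 - \frac{1}{48}\right) = 8 - - \frac{7501}{48} = 8 + \frac{7501}{48} = \frac{7885}{48} \approx 164.27$)
$I = - \frac{30432}{30013}$ ($I = \frac{-896 + 262}{\frac{7885}{48} + 461} = - \frac{634}{\frac{30013}{48}} = \left(-634\right) \frac{48}{30013} = - \frac{30432}{30013} \approx -1.014$)
$-1841 - I = -1841 - - \frac{30432}{30013} = -1841 + \frac{30432}{30013} = - \frac{55223501}{30013}$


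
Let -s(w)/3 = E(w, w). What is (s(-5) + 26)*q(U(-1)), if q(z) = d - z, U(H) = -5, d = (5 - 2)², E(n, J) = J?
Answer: 574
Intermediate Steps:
s(w) = -3*w
d = 9 (d = 3² = 9)
q(z) = 9 - z
(s(-5) + 26)*q(U(-1)) = (-3*(-5) + 26)*(9 - 1*(-5)) = (15 + 26)*(9 + 5) = 41*14 = 574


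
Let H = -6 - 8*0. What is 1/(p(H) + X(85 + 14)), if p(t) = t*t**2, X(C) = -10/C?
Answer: -99/21394 ≈ -0.0046275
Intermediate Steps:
H = -6 (H = -6 + 0 = -6)
p(t) = t**3
1/(p(H) + X(85 + 14)) = 1/((-6)**3 - 10/(85 + 14)) = 1/(-216 - 10/99) = 1/(-21394/99) = -99/21394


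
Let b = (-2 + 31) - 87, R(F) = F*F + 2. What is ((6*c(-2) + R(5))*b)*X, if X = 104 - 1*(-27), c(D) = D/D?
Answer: -250734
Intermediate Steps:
R(F) = 2 + F**2 (R(F) = F**2 + 2 = 2 + F**2)
c(D) = 1
X = 131 (X = 104 + 27 = 131)
b = -58 (b = 29 - 87 = -58)
((6*c(-2) + R(5))*b)*X = ((6*1 + (2 + 5**2))*(-58))*131 = ((6 + (2 + 25))*(-58))*131 = ((6 + 27)*(-58))*131 = (33*(-58))*131 = -1914*131 = -250734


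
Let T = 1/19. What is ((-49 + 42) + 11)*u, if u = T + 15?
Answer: 1144/19 ≈ 60.211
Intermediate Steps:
T = 1/19 ≈ 0.052632
u = 286/19 (u = 1/19 + 15 = 286/19 ≈ 15.053)
((-49 + 42) + 11)*u = ((-49 + 42) + 11)*(286/19) = (-7 + 11)*(286/19) = 4*(286/19) = 1144/19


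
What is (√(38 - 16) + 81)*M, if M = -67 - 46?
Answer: -9153 - 113*√22 ≈ -9683.0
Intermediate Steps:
M = -113
(√(38 - 16) + 81)*M = (√(38 - 16) + 81)*(-113) = (√22 + 81)*(-113) = (81 + √22)*(-113) = -9153 - 113*√22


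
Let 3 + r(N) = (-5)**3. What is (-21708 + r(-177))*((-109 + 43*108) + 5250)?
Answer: -213665260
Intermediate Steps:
r(N) = -128 (r(N) = -3 + (-5)**3 = -3 - 125 = -128)
(-21708 + r(-177))*((-109 + 43*108) + 5250) = (-21708 - 128)*((-109 + 43*108) + 5250) = -21836*((-109 + 4644) + 5250) = -21836*(4535 + 5250) = -21836*9785 = -213665260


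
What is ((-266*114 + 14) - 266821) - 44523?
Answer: -341654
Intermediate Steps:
((-266*114 + 14) - 266821) - 44523 = ((-30324 + 14) - 266821) - 44523 = (-30310 - 266821) - 44523 = -297131 - 44523 = -341654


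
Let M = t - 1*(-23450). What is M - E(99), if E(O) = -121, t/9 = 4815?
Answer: 66906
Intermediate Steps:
t = 43335 (t = 9*4815 = 43335)
M = 66785 (M = 43335 - 1*(-23450) = 43335 + 23450 = 66785)
M - E(99) = 66785 - 1*(-121) = 66785 + 121 = 66906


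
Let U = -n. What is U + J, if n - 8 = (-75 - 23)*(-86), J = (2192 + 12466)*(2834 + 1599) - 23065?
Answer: 64947413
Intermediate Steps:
J = 64955849 (J = 14658*4433 - 23065 = 64978914 - 23065 = 64955849)
n = 8436 (n = 8 + (-75 - 23)*(-86) = 8 - 98*(-86) = 8 + 8428 = 8436)
U = -8436 (U = -1*8436 = -8436)
U + J = -8436 + 64955849 = 64947413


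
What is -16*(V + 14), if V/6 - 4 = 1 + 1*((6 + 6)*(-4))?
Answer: 3904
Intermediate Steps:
V = -258 (V = 24 + 6*(1 + 1*((6 + 6)*(-4))) = 24 + 6*(1 + 1*(12*(-4))) = 24 + 6*(1 + 1*(-48)) = 24 + 6*(1 - 48) = 24 + 6*(-47) = 24 - 282 = -258)
-16*(V + 14) = -16*(-258 + 14) = -16*(-244) = 3904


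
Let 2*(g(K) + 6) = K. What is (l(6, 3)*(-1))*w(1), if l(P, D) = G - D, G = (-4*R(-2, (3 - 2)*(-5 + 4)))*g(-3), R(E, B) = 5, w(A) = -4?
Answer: 588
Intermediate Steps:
g(K) = -6 + K/2
G = 150 (G = (-4*5)*(-6 + (½)*(-3)) = -20*(-6 - 3/2) = -20*(-15/2) = 150)
l(P, D) = 150 - D
(l(6, 3)*(-1))*w(1) = ((150 - 1*3)*(-1))*(-4) = ((150 - 3)*(-1))*(-4) = (147*(-1))*(-4) = -147*(-4) = 588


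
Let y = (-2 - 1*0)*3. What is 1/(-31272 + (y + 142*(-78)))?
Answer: -1/42354 ≈ -2.3611e-5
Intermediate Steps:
y = -6 (y = (-2 + 0)*3 = -2*3 = -6)
1/(-31272 + (y + 142*(-78))) = 1/(-31272 + (-6 + 142*(-78))) = 1/(-31272 + (-6 - 11076)) = 1/(-31272 - 11082) = 1/(-42354) = -1/42354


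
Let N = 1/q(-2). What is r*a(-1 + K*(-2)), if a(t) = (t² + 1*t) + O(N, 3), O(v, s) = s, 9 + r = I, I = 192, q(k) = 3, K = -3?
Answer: 6039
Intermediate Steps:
N = ⅓ (N = 1/3 = ⅓ ≈ 0.33333)
r = 183 (r = -9 + 192 = 183)
a(t) = 3 + t + t² (a(t) = (t² + 1*t) + 3 = (t² + t) + 3 = (t + t²) + 3 = 3 + t + t²)
r*a(-1 + K*(-2)) = 183*(3 + (-1 - 3*(-2)) + (-1 - 3*(-2))²) = 183*(3 + (-1 + 6) + (-1 + 6)²) = 183*(3 + 5 + 5²) = 183*(3 + 5 + 25) = 183*33 = 6039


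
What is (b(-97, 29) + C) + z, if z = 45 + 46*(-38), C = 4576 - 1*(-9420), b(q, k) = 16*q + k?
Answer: 10770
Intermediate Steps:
b(q, k) = k + 16*q
C = 13996 (C = 4576 + 9420 = 13996)
z = -1703 (z = 45 - 1748 = -1703)
(b(-97, 29) + C) + z = ((29 + 16*(-97)) + 13996) - 1703 = ((29 - 1552) + 13996) - 1703 = (-1523 + 13996) - 1703 = 12473 - 1703 = 10770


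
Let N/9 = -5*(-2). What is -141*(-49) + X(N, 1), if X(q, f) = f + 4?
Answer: 6914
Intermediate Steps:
N = 90 (N = 9*(-5*(-2)) = 9*10 = 90)
X(q, f) = 4 + f
-141*(-49) + X(N, 1) = -141*(-49) + (4 + 1) = 6909 + 5 = 6914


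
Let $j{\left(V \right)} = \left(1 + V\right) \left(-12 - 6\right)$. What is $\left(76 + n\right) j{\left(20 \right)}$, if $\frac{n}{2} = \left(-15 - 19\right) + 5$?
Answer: $-6804$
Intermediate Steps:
$n = -58$ ($n = 2 \left(\left(-15 - 19\right) + 5\right) = 2 \left(-34 + 5\right) = 2 \left(-29\right) = -58$)
$j{\left(V \right)} = -18 - 18 V$ ($j{\left(V \right)} = \left(1 + V\right) \left(-18\right) = -18 - 18 V$)
$\left(76 + n\right) j{\left(20 \right)} = \left(76 - 58\right) \left(-18 - 360\right) = 18 \left(-18 - 360\right) = 18 \left(-378\right) = -6804$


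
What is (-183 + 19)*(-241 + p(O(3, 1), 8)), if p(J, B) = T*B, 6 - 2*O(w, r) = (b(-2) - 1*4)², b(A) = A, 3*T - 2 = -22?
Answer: 144812/3 ≈ 48271.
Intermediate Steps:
T = -20/3 (T = ⅔ + (⅓)*(-22) = ⅔ - 22/3 = -20/3 ≈ -6.6667)
O(w, r) = -15 (O(w, r) = 3 - (-2 - 1*4)²/2 = 3 - (-2 - 4)²/2 = 3 - ½*(-6)² = 3 - ½*36 = 3 - 18 = -15)
p(J, B) = -20*B/3
(-183 + 19)*(-241 + p(O(3, 1), 8)) = (-183 + 19)*(-241 - 20/3*8) = -164*(-241 - 160/3) = -164*(-883/3) = 144812/3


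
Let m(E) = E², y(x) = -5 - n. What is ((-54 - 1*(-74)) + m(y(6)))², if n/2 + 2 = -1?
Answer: 441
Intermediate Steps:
n = -6 (n = -4 + 2*(-1) = -4 - 2 = -6)
y(x) = 1 (y(x) = -5 - 1*(-6) = -5 + 6 = 1)
((-54 - 1*(-74)) + m(y(6)))² = ((-54 - 1*(-74)) + 1²)² = ((-54 + 74) + 1)² = (20 + 1)² = 21² = 441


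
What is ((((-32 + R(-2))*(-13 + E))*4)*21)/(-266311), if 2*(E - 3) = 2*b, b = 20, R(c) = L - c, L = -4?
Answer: 28560/266311 ≈ 0.10724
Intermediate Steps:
R(c) = -4 - c
E = 23 (E = 3 + (2*20)/2 = 3 + (½)*40 = 3 + 20 = 23)
((((-32 + R(-2))*(-13 + E))*4)*21)/(-266311) = ((((-32 + (-4 - 1*(-2)))*(-13 + 23))*4)*21)/(-266311) = ((((-32 + (-4 + 2))*10)*4)*21)*(-1/266311) = ((((-32 - 2)*10)*4)*21)*(-1/266311) = ((-34*10*4)*21)*(-1/266311) = (-340*4*21)*(-1/266311) = -1360*21*(-1/266311) = -28560*(-1/266311) = 28560/266311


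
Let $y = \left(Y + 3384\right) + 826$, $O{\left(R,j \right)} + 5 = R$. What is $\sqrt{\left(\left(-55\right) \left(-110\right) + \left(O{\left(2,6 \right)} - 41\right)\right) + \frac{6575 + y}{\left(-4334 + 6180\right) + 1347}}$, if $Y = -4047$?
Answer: $\frac{6 \sqrt{1701504998}}{3193} \approx 77.512$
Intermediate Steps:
$O{\left(R,j \right)} = -5 + R$
$y = 163$ ($y = \left(-4047 + 3384\right) + 826 = -663 + 826 = 163$)
$\sqrt{\left(\left(-55\right) \left(-110\right) + \left(O{\left(2,6 \right)} - 41\right)\right) + \frac{6575 + y}{\left(-4334 + 6180\right) + 1347}} = \sqrt{\left(\left(-55\right) \left(-110\right) + \left(\left(-5 + 2\right) - 41\right)\right) + \frac{6575 + 163}{\left(-4334 + 6180\right) + 1347}} = \sqrt{\left(6050 - 44\right) + \frac{6738}{1846 + 1347}} = \sqrt{\left(6050 - 44\right) + \frac{6738}{3193}} = \sqrt{6006 + 6738 \cdot \frac{1}{3193}} = \sqrt{6006 + \frac{6738}{3193}} = \sqrt{\frac{19183896}{3193}} = \frac{6 \sqrt{1701504998}}{3193}$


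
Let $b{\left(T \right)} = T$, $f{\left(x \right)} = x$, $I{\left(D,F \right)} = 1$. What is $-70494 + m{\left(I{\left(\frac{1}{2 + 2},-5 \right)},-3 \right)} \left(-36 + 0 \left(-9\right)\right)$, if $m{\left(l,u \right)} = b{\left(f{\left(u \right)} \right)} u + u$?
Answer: $-70710$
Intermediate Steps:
$m{\left(l,u \right)} = u + u^{2}$ ($m{\left(l,u \right)} = u u + u = u^{2} + u = u + u^{2}$)
$-70494 + m{\left(I{\left(\frac{1}{2 + 2},-5 \right)},-3 \right)} \left(-36 + 0 \left(-9\right)\right) = -70494 + - 3 \left(1 - 3\right) \left(-36 + 0 \left(-9\right)\right) = -70494 + \left(-3\right) \left(-2\right) \left(-36 + 0\right) = -70494 + 6 \left(-36\right) = -70494 - 216 = -70710$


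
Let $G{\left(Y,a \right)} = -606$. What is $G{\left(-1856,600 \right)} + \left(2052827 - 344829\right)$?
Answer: $1707392$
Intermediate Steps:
$G{\left(-1856,600 \right)} + \left(2052827 - 344829\right) = -606 + \left(2052827 - 344829\right) = -606 + 1707998 = 1707392$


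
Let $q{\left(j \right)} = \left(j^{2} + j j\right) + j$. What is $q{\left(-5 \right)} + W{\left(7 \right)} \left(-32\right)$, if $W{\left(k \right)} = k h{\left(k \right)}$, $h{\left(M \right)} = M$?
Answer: $-1523$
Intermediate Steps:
$q{\left(j \right)} = j + 2 j^{2}$ ($q{\left(j \right)} = \left(j^{2} + j^{2}\right) + j = 2 j^{2} + j = j + 2 j^{2}$)
$W{\left(k \right)} = k^{2}$ ($W{\left(k \right)} = k k = k^{2}$)
$q{\left(-5 \right)} + W{\left(7 \right)} \left(-32\right) = - 5 \left(1 + 2 \left(-5\right)\right) + 7^{2} \left(-32\right) = - 5 \left(1 - 10\right) + 49 \left(-32\right) = \left(-5\right) \left(-9\right) - 1568 = 45 - 1568 = -1523$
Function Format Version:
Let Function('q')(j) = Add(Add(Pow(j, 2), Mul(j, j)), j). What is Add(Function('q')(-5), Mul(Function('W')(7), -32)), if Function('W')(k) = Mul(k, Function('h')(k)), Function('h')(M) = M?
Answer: -1523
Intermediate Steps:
Function('q')(j) = Add(j, Mul(2, Pow(j, 2))) (Function('q')(j) = Add(Add(Pow(j, 2), Pow(j, 2)), j) = Add(Mul(2, Pow(j, 2)), j) = Add(j, Mul(2, Pow(j, 2))))
Function('W')(k) = Pow(k, 2) (Function('W')(k) = Mul(k, k) = Pow(k, 2))
Add(Function('q')(-5), Mul(Function('W')(7), -32)) = Add(Mul(-5, Add(1, Mul(2, -5))), Mul(Pow(7, 2), -32)) = Add(Mul(-5, Add(1, -10)), Mul(49, -32)) = Add(Mul(-5, -9), -1568) = Add(45, -1568) = -1523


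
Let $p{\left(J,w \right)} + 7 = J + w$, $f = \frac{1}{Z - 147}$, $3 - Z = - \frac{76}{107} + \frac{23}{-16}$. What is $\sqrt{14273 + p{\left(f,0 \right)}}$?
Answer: $\frac{\sqrt{841359876834554}}{242851} \approx 119.44$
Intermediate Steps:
$Z = \frac{8813}{1712}$ ($Z = 3 - \left(- \frac{76}{107} + \frac{23}{-16}\right) = 3 - \left(\left(-76\right) \frac{1}{107} + 23 \left(- \frac{1}{16}\right)\right) = 3 - \left(- \frac{76}{107} - \frac{23}{16}\right) = 3 - - \frac{3677}{1712} = 3 + \frac{3677}{1712} = \frac{8813}{1712} \approx 5.1478$)
$f = - \frac{1712}{242851}$ ($f = \frac{1}{\frac{8813}{1712} - 147} = \frac{1}{- \frac{242851}{1712}} = - \frac{1712}{242851} \approx -0.0070496$)
$p{\left(J,w \right)} = -7 + J + w$ ($p{\left(J,w \right)} = -7 + \left(J + w\right) = -7 + J + w$)
$\sqrt{14273 + p{\left(f,0 \right)}} = \sqrt{14273 - \frac{1701669}{242851}} = \sqrt{\frac{3464510654}{242851}} = \frac{\sqrt{841359876834554}}{242851}$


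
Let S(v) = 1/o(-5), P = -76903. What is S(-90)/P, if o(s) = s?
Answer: 1/384515 ≈ 2.6007e-6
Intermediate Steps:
S(v) = -⅕ (S(v) = 1/(-5) = -⅕)
S(-90)/P = -⅕/(-76903) = -⅕*(-1/76903) = 1/384515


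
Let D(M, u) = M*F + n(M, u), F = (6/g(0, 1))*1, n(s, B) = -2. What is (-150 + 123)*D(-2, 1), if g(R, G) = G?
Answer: 378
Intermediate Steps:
F = 6 (F = (6/1)*1 = (6*1)*1 = 6*1 = 6)
D(M, u) = -2 + 6*M (D(M, u) = M*6 - 2 = 6*M - 2 = -2 + 6*M)
(-150 + 123)*D(-2, 1) = (-150 + 123)*(-2 + 6*(-2)) = -27*(-2 - 12) = -27*(-14) = 378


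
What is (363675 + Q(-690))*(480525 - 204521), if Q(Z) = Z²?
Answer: 231781259100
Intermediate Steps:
(363675 + Q(-690))*(480525 - 204521) = (363675 + (-690)²)*(480525 - 204521) = (363675 + 476100)*276004 = 839775*276004 = 231781259100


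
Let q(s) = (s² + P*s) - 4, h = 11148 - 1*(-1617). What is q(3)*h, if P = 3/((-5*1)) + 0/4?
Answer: 40848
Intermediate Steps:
P = -⅗ (P = 3/(-5) + 0*(¼) = 3*(-⅕) + 0 = -⅗ + 0 = -⅗ ≈ -0.60000)
h = 12765 (h = 11148 + 1617 = 12765)
q(s) = -4 + s² - 3*s/5 (q(s) = (s² - 3*s/5) - 4 = -4 + s² - 3*s/5)
q(3)*h = (-4 + 3² - ⅗*3)*12765 = (-4 + 9 - 9/5)*12765 = (16/5)*12765 = 40848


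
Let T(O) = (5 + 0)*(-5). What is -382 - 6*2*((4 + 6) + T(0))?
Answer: -202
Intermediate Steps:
T(O) = -25 (T(O) = 5*(-5) = -25)
-382 - 6*2*((4 + 6) + T(0)) = -382 - 6*2*((4 + 6) - 25) = -382 - 12*(10 - 25) = -382 - 12*(-15) = -382 - 1*(-180) = -382 + 180 = -202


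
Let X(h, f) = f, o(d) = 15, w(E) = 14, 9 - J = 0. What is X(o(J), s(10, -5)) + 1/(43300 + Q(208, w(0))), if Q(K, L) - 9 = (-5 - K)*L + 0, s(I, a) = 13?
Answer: 524252/40327 ≈ 13.000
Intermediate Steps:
J = 9 (J = 9 - 1*0 = 9 + 0 = 9)
Q(K, L) = 9 + L*(-5 - K) (Q(K, L) = 9 + ((-5 - K)*L + 0) = 9 + (L*(-5 - K) + 0) = 9 + L*(-5 - K))
X(o(J), s(10, -5)) + 1/(43300 + Q(208, w(0))) = 13 + 1/(43300 + (9 - 5*14 - 1*208*14)) = 13 + 1/(43300 + (9 - 70 - 2912)) = 13 + 1/(43300 - 2973) = 13 + 1/40327 = 524252/40327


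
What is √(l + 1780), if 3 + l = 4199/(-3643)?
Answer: 2*√5892016979/3643 ≈ 42.141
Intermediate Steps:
l = -15128/3643 (l = -3 + 4199/(-3643) = -3 + 4199*(-1/3643) = -3 - 4199/3643 = -15128/3643 ≈ -4.1526)
√(l + 1780) = √(-15128/3643 + 1780) = √(6469412/3643) = 2*√5892016979/3643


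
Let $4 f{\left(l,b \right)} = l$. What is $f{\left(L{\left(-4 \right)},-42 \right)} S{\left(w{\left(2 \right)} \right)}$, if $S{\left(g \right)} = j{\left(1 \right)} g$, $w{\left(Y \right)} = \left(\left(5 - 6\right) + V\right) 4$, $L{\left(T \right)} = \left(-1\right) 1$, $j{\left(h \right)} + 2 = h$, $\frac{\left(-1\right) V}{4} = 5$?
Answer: $-21$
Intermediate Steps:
$V = -20$ ($V = \left(-4\right) 5 = -20$)
$j{\left(h \right)} = -2 + h$
$L{\left(T \right)} = -1$
$w{\left(Y \right)} = -84$ ($w{\left(Y \right)} = \left(\left(5 - 6\right) - 20\right) 4 = \left(-1 - 20\right) 4 = \left(-21\right) 4 = -84$)
$f{\left(l,b \right)} = \frac{l}{4}$
$S{\left(g \right)} = - g$ ($S{\left(g \right)} = \left(-2 + 1\right) g = - g$)
$f{\left(L{\left(-4 \right)},-42 \right)} S{\left(w{\left(2 \right)} \right)} = \frac{1}{4} \left(-1\right) \left(\left(-1\right) \left(-84\right)\right) = \left(- \frac{1}{4}\right) 84 = -21$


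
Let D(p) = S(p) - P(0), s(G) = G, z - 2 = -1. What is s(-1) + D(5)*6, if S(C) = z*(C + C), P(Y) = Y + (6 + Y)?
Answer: 23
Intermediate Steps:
z = 1 (z = 2 - 1 = 1)
P(Y) = 6 + 2*Y
S(C) = 2*C (S(C) = 1*(C + C) = 1*(2*C) = 2*C)
D(p) = -6 + 2*p (D(p) = 2*p - (6 + 2*0) = 2*p - (6 + 0) = 2*p - 1*6 = 2*p - 6 = -6 + 2*p)
s(-1) + D(5)*6 = -1 + (-6 + 2*5)*6 = -1 + (-6 + 10)*6 = -1 + 4*6 = -1 + 24 = 23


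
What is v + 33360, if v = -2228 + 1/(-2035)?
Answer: 63353619/2035 ≈ 31132.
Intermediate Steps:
v = -4533981/2035 (v = -2228 - 1/2035 = -4533981/2035 ≈ -2228.0)
v + 33360 = -4533981/2035 + 33360 = 63353619/2035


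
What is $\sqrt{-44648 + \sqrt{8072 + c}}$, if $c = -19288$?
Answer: $2 \sqrt{-11162 + i \sqrt{701}} \approx 0.2506 + 211.3 i$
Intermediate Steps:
$\sqrt{-44648 + \sqrt{8072 + c}} = \sqrt{-44648 + \sqrt{8072 - 19288}} = \sqrt{-44648 + \sqrt{-11216}} = \sqrt{-44648 + 4 i \sqrt{701}}$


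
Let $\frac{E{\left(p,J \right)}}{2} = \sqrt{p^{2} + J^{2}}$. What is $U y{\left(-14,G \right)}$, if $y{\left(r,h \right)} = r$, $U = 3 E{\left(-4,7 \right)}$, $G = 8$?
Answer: $- 84 \sqrt{65} \approx -677.23$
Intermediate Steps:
$E{\left(p,J \right)} = 2 \sqrt{J^{2} + p^{2}}$ ($E{\left(p,J \right)} = 2 \sqrt{p^{2} + J^{2}} = 2 \sqrt{J^{2} + p^{2}}$)
$U = 6 \sqrt{65}$ ($U = 3 \cdot 2 \sqrt{7^{2} + \left(-4\right)^{2}} = 3 \cdot 2 \sqrt{49 + 16} = 3 \cdot 2 \sqrt{65} = 6 \sqrt{65} \approx 48.374$)
$U y{\left(-14,G \right)} = 6 \sqrt{65} \left(-14\right) = - 84 \sqrt{65}$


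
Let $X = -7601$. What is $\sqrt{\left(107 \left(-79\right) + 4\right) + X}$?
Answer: $5 i \sqrt{642} \approx 126.69 i$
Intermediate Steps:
$\sqrt{\left(107 \left(-79\right) + 4\right) + X} = \sqrt{\left(107 \left(-79\right) + 4\right) - 7601} = \sqrt{\left(-8453 + 4\right) - 7601} = \sqrt{-8449 - 7601} = \sqrt{-16050} = 5 i \sqrt{642}$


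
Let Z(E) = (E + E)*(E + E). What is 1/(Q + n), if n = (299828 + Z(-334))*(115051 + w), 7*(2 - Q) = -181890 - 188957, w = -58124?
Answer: 7/297293886289 ≈ 2.3546e-11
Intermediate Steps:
Z(E) = 4*E² (Z(E) = (2*E)*(2*E) = 4*E²)
Q = 370861/7 (Q = 2 - (-181890 - 188957)/7 = 2 - ⅐*(-370847) = 2 + 370847/7 = 370861/7 ≈ 52980.)
n = 42470502204 (n = (299828 + 4*(-334)²)*(115051 - 58124) = (299828 + 4*111556)*56927 = (299828 + 446224)*56927 = 746052*56927 = 42470502204)
1/(Q + n) = 1/(370861/7 + 42470502204) = 1/(297293886289/7) = 7/297293886289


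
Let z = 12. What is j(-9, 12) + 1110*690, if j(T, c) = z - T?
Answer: 765921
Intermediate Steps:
j(T, c) = 12 - T
j(-9, 12) + 1110*690 = (12 - 1*(-9)) + 1110*690 = (12 + 9) + 765900 = 21 + 765900 = 765921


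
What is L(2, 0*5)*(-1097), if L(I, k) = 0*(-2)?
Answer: 0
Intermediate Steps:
L(I, k) = 0
L(2, 0*5)*(-1097) = 0*(-1097) = 0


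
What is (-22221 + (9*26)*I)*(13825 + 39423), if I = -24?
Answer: -1482264576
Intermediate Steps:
(-22221 + (9*26)*I)*(13825 + 39423) = (-22221 + (9*26)*(-24))*(13825 + 39423) = (-22221 + 234*(-24))*53248 = (-22221 - 5616)*53248 = -27837*53248 = -1482264576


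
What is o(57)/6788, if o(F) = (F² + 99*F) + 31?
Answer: 8923/6788 ≈ 1.3145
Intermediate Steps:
o(F) = 31 + F² + 99*F
o(57)/6788 = (31 + 57² + 99*57)/6788 = (31 + 3249 + 5643)*(1/6788) = 8923*(1/6788) = 8923/6788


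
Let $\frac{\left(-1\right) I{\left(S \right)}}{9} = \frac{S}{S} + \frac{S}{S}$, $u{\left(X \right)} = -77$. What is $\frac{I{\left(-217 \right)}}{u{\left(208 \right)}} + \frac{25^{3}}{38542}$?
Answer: $\frac{270983}{423962} \approx 0.63917$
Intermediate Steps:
$I{\left(S \right)} = -18$ ($I{\left(S \right)} = - 9 \left(\frac{S}{S} + \frac{S}{S}\right) = - 9 \left(1 + 1\right) = \left(-9\right) 2 = -18$)
$\frac{I{\left(-217 \right)}}{u{\left(208 \right)}} + \frac{25^{3}}{38542} = - \frac{18}{-77} + \frac{25^{3}}{38542} = \left(-18\right) \left(- \frac{1}{77}\right) + 15625 \cdot \frac{1}{38542} = \frac{18}{77} + \frac{15625}{38542} = \frac{270983}{423962}$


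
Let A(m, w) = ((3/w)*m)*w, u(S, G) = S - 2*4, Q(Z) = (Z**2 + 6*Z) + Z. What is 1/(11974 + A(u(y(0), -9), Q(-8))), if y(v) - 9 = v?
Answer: 1/11977 ≈ 8.3493e-5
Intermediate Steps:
y(v) = 9 + v
Q(Z) = Z**2 + 7*Z
u(S, G) = -8 + S (u(S, G) = S - 8 = -8 + S)
A(m, w) = 3*m (A(m, w) = (3*m/w)*w = 3*m)
1/(11974 + A(u(y(0), -9), Q(-8))) = 1/(11974 + 3*(-8 + (9 + 0))) = 1/(11974 + 3*(-8 + 9)) = 1/(11974 + 3*1) = 1/(11974 + 3) = 1/11977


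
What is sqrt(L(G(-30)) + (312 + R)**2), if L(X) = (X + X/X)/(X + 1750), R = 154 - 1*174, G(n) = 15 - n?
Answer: sqrt(274722822170)/1795 ≈ 292.00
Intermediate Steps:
R = -20 (R = 154 - 174 = -20)
L(X) = (1 + X)/(1750 + X) (L(X) = (X + 1)/(1750 + X) = (1 + X)/(1750 + X))
sqrt(L(G(-30)) + (312 + R)**2) = sqrt((1 + (15 - 1*(-30)))/(1750 + (15 - 1*(-30))) + (312 - 20)**2) = sqrt((1 + (15 + 30))/(1750 + (15 + 30)) + 292**2) = sqrt((1 + 45)/(1750 + 45) + 85264) = sqrt(46/1795 + 85264) = sqrt(153048926/1795) = sqrt(274722822170)/1795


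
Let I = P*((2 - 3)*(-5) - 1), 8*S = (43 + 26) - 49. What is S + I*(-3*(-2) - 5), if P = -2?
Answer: -11/2 ≈ -5.5000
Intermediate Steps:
S = 5/2 (S = ((43 + 26) - 49)/8 = (69 - 49)/8 = (⅛)*20 = 5/2 ≈ 2.5000)
I = -8 (I = -2*((2 - 3)*(-5) - 1) = -2*(-1*(-5) - 1) = -2*(5 - 1) = -2*4 = -8)
S + I*(-3*(-2) - 5) = 5/2 - 8*(-3*(-2) - 5) = 5/2 - 8*(6 - 5) = 5/2 - 8*1 = 5/2 - 8 = -11/2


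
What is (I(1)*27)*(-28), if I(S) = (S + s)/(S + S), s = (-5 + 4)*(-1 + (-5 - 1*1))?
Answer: -3024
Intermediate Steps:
s = 7 (s = -(-1 + (-5 - 1)) = -(-1 - 6) = -1*(-7) = 7)
I(S) = (7 + S)/(2*S) (I(S) = (S + 7)/(S + S) = (7 + S)/((2*S)) = (7 + S)*(1/(2*S)) = (7 + S)/(2*S))
(I(1)*27)*(-28) = (((1/2)*(7 + 1)/1)*27)*(-28) = (((1/2)*1*8)*27)*(-28) = (4*27)*(-28) = 108*(-28) = -3024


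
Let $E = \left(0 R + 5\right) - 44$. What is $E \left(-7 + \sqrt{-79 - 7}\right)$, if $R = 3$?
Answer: $273 - 39 i \sqrt{86} \approx 273.0 - 361.67 i$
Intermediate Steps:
$E = -39$ ($E = \left(0 \cdot 3 + 5\right) - 44 = \left(0 + 5\right) - 44 = 5 - 44 = -39$)
$E \left(-7 + \sqrt{-79 - 7}\right) = - 39 \left(-7 + \sqrt{-79 - 7}\right) = - 39 \left(-7 + \sqrt{-86}\right) = - 39 \left(-7 + i \sqrt{86}\right) = 273 - 39 i \sqrt{86}$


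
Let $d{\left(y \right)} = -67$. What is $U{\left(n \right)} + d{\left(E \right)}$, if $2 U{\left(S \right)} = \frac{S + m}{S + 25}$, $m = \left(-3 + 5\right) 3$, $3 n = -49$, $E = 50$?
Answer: $- \frac{3515}{52} \approx -67.596$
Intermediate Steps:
$n = - \frac{49}{3}$ ($n = \frac{1}{3} \left(-49\right) = - \frac{49}{3} \approx -16.333$)
$m = 6$ ($m = 2 \cdot 3 = 6$)
$U{\left(S \right)} = \frac{6 + S}{2 \left(25 + S\right)}$ ($U{\left(S \right)} = \frac{\left(S + 6\right) \frac{1}{S + 25}}{2} = \frac{\left(6 + S\right) \frac{1}{25 + S}}{2} = \frac{\frac{1}{25 + S} \left(6 + S\right)}{2} = \frac{6 + S}{2 \left(25 + S\right)}$)
$U{\left(n \right)} + d{\left(E \right)} = \frac{6 - \frac{49}{3}}{2 \left(25 - \frac{49}{3}\right)} - 67 = \frac{1}{2} \frac{1}{\frac{26}{3}} \left(- \frac{31}{3}\right) - 67 = \frac{1}{2} \cdot \frac{3}{26} \left(- \frac{31}{3}\right) - 67 = - \frac{31}{52} - 67 = - \frac{3515}{52}$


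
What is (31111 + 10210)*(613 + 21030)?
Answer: 894310403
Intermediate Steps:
(31111 + 10210)*(613 + 21030) = 41321*21643 = 894310403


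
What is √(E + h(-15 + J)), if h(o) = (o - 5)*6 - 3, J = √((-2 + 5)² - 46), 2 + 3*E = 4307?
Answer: √(1312 + 6*I*√37) ≈ 36.225 + 0.5037*I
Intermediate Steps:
E = 1435 (E = -⅔ + (⅓)*4307 = -⅔ + 4307/3 = 1435)
J = I*√37 (J = √(3² - 46) = √(9 - 46) = √(-37) = I*√37 ≈ 6.0828*I)
h(o) = -33 + 6*o (h(o) = (-5 + o)*6 - 3 = (-30 + 6*o) - 3 = -33 + 6*o)
√(E + h(-15 + J)) = √(1435 + (-33 + 6*(-15 + I*√37))) = √(1435 + (-33 + (-90 + 6*I*√37))) = √(1435 + (-123 + 6*I*√37)) = √(1312 + 6*I*√37)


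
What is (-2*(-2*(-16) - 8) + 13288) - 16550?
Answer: -3310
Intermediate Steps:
(-2*(-2*(-16) - 8) + 13288) - 16550 = (-2*(32 - 8) + 13288) - 16550 = (-2*24 + 13288) - 16550 = (-48 + 13288) - 16550 = 13240 - 16550 = -3310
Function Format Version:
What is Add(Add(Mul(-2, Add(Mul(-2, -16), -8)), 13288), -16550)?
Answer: -3310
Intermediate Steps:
Add(Add(Mul(-2, Add(Mul(-2, -16), -8)), 13288), -16550) = Add(Add(Mul(-2, Add(32, -8)), 13288), -16550) = Add(Add(Mul(-2, 24), 13288), -16550) = Add(Add(-48, 13288), -16550) = Add(13240, -16550) = -3310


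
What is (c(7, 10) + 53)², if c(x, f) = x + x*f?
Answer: 16900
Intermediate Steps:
c(x, f) = x + f*x
(c(7, 10) + 53)² = (7*(1 + 10) + 53)² = (7*11 + 53)² = (77 + 53)² = 130² = 16900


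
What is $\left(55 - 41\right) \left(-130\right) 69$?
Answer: $-125580$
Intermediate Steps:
$\left(55 - 41\right) \left(-130\right) 69 = 14 \left(-130\right) 69 = \left(-1820\right) 69 = -125580$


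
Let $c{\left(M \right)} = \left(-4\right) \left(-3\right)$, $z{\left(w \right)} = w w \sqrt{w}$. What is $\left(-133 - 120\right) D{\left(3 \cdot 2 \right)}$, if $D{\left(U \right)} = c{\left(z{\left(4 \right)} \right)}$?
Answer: $-3036$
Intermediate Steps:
$z{\left(w \right)} = w^{\frac{5}{2}}$ ($z{\left(w \right)} = w w^{\frac{3}{2}} = w^{\frac{5}{2}}$)
$c{\left(M \right)} = 12$
$D{\left(U \right)} = 12$
$\left(-133 - 120\right) D{\left(3 \cdot 2 \right)} = \left(-133 - 120\right) 12 = \left(-253\right) 12 = -3036$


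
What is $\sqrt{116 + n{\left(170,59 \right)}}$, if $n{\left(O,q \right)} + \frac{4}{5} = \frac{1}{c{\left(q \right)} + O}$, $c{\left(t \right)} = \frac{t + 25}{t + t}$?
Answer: $\frac{\sqrt{73044246530}}{25180} \approx 10.733$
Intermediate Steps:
$c{\left(t \right)} = \frac{25 + t}{2 t}$
$n{\left(O,q \right)} = - \frac{4}{5} + \frac{1}{O + \frac{25 + q}{2 q}}$ ($n{\left(O,q \right)} = - \frac{4}{5} + \frac{1}{\frac{25 + q}{2 q} + O} = - \frac{4}{5} + \frac{1}{O + \frac{25 + q}{2 q}}$)
$\sqrt{116 + n{\left(170,59 \right)}} = \sqrt{116 + \frac{2 \left(-50 + 3 \cdot 59 - 680 \cdot 59\right)}{5 \left(25 + 59 + 2 \cdot 170 \cdot 59\right)}} = \sqrt{116 + \frac{2 \left(-50 + 177 - 40120\right)}{5 \left(25 + 59 + 20060\right)}} = \sqrt{116 + \frac{2}{5} \cdot \frac{1}{20144} \left(-39993\right)} = \sqrt{116 - \frac{39993}{50360}} = \sqrt{\frac{5801767}{50360}} = \frac{\sqrt{73044246530}}{25180}$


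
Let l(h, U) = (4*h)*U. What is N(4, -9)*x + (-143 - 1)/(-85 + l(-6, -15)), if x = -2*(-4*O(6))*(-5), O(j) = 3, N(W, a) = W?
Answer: -132144/275 ≈ -480.52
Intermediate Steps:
l(h, U) = 4*U*h
x = -120 (x = -2*(-4*3)*(-5) = -(-24)*(-5) = -2*60 = -120)
N(4, -9)*x + (-143 - 1)/(-85 + l(-6, -15)) = 4*(-120) + (-143 - 1)/(-85 + 4*(-15)*(-6)) = -480 - 144/(-85 + 360) = -480 - 144/275 = -132144/275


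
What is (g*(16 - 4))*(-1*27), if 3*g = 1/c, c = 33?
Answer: -36/11 ≈ -3.2727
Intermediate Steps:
g = 1/99 (g = (⅓)/33 = (⅓)*(1/33) = 1/99 ≈ 0.010101)
(g*(16 - 4))*(-1*27) = ((16 - 4)/99)*(-1*27) = ((1/99)*12)*(-27) = (4/33)*(-27) = -36/11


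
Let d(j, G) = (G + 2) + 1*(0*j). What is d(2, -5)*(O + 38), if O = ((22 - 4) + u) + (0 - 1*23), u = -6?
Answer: -81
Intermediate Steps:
O = -11 (O = ((22 - 4) - 6) + (0 - 1*23) = (18 - 6) + (0 - 23) = 12 - 23 = -11)
d(j, G) = 2 + G (d(j, G) = (2 + G) + 1*0 = (2 + G) + 0 = 2 + G)
d(2, -5)*(O + 38) = (2 - 5)*(-11 + 38) = -3*27 = -81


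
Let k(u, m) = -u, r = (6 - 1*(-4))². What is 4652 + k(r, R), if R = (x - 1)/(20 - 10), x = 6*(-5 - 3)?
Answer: 4552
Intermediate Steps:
r = 100 (r = (6 + 4)² = 10² = 100)
x = -48 (x = 6*(-8) = -48)
R = -49/10 (R = (-48 - 1)/(20 - 10) = -49/10 ≈ -4.9000)
4652 + k(r, R) = 4652 - 1*100 = 4652 - 100 = 4552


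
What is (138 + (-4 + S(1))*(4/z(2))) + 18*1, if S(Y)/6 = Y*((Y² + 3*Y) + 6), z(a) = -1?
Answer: -68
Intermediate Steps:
S(Y) = 6*Y*(6 + Y² + 3*Y) (S(Y) = 6*(Y*((Y² + 3*Y) + 6)) = 6*(Y*(6 + Y² + 3*Y)) = 6*Y*(6 + Y² + 3*Y))
(138 + (-4 + S(1))*(4/z(2))) + 18*1 = (138 + (-4 + 6*1*(6 + 1² + 3*1))*(4/(-1))) + 18*1 = (138 + (-4 + 6*1*(6 + 1 + 3))*(4*(-1))) + 18 = (138 + (-4 + 6*1*10)*(-4)) + 18 = (138 + (-4 + 60)*(-4)) + 18 = (138 + 56*(-4)) + 18 = (138 - 224) + 18 = -86 + 18 = -68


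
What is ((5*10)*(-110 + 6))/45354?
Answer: -2600/22677 ≈ -0.11465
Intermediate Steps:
((5*10)*(-110 + 6))/45354 = (50*(-104))*(1/45354) = -5200*1/45354 = -2600/22677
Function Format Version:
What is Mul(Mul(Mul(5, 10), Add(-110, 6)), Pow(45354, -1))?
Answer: Rational(-2600, 22677) ≈ -0.11465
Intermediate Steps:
Mul(Mul(Mul(5, 10), Add(-110, 6)), Pow(45354, -1)) = Mul(Mul(50, -104), Rational(1, 45354)) = Mul(-5200, Rational(1, 45354)) = Rational(-2600, 22677)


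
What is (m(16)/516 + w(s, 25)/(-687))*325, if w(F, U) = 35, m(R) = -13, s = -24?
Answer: -974675/39388 ≈ -24.745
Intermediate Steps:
(m(16)/516 + w(s, 25)/(-687))*325 = (-13/516 + 35/(-687))*325 = (-13*1/516 + 35*(-1/687))*325 = (-13/516 - 35/687)*325 = -2999/39388*325 = -974675/39388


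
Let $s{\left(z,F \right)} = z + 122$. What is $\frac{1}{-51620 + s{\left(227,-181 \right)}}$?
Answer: $- \frac{1}{51271} \approx -1.9504 \cdot 10^{-5}$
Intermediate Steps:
$s{\left(z,F \right)} = 122 + z$
$\frac{1}{-51620 + s{\left(227,-181 \right)}} = \frac{1}{-51620 + \left(122 + 227\right)} = \frac{1}{-51620 + 349} = \frac{1}{-51271} = - \frac{1}{51271}$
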